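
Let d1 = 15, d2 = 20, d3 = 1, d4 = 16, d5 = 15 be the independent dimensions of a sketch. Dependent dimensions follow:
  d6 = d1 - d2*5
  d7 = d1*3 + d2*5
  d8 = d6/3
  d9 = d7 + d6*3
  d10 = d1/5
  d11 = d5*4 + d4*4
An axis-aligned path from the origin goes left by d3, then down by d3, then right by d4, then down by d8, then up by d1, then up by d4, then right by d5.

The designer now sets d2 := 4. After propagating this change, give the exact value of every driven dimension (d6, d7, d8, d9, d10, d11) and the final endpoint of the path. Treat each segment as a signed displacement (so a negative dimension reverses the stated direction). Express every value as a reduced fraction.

Apply edit: d2 := 4
  d6 = d1 - d2*5 = -5
  d7 = d1*3 + d2*5 = 65
  d8 = d6/3 = -5/3
  d9 = d7 + d6*3 = 50
  d10 = d1/5 = 3
  d11 = d5*4 + d4*4 = 124
Walk from origin (0, 0):
  seg 1: left by d3 = 1 → (-1, 0)
  seg 2: down by d3 = 1 → (-1, -1)
  seg 3: right by d4 = 16 → (15, -1)
  seg 4: down by d8 = -5/3 → (15, 2/3)
  seg 5: up by d1 = 15 → (15, 47/3)
  seg 6: up by d4 = 16 → (15, 95/3)
  seg 7: right by d5 = 15 → (30, 95/3)

d6 = -5
d7 = 65
d8 = -5/3
d9 = 50
d10 = 3
d11 = 124
endpoint = (30, 95/3)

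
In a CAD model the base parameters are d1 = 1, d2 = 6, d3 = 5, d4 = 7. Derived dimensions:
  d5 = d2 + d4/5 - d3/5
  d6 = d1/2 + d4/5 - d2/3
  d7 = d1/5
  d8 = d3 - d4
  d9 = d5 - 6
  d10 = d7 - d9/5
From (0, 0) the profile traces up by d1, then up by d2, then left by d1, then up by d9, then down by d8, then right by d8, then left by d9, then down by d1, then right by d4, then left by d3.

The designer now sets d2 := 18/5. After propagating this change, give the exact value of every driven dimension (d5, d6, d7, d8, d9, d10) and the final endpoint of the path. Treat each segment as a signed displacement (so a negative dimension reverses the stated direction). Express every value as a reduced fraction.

d5 = 4
d6 = 7/10
d7 = 1/5
d8 = -2
d9 = -2
d10 = 3/5
endpoint = (1, 18/5)

Apply edit: d2 := 18/5
  d5 = d2 + d4/5 - d3/5 = 4
  d6 = d1/2 + d4/5 - d2/3 = 7/10
  d7 = d1/5 = 1/5
  d8 = d3 - d4 = -2
  d9 = d5 - 6 = -2
  d10 = d7 - d9/5 = 3/5
Walk from origin (0, 0):
  seg 1: up by d1 = 1 → (0, 1)
  seg 2: up by d2 = 18/5 → (0, 23/5)
  seg 3: left by d1 = 1 → (-1, 23/5)
  seg 4: up by d9 = -2 → (-1, 13/5)
  seg 5: down by d8 = -2 → (-1, 23/5)
  seg 6: right by d8 = -2 → (-3, 23/5)
  seg 7: left by d9 = -2 → (-1, 23/5)
  seg 8: down by d1 = 1 → (-1, 18/5)
  seg 9: right by d4 = 7 → (6, 18/5)
  seg 10: left by d3 = 5 → (1, 18/5)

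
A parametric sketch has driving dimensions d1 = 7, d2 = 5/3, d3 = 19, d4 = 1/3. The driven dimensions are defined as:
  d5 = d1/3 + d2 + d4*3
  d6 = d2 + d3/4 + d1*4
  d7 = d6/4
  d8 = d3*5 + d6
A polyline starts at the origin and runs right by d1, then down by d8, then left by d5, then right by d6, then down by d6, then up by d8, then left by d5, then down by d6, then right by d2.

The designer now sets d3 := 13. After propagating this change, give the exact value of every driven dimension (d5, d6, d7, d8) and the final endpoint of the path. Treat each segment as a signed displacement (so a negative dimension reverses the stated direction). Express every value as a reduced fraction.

Apply edit: d3 := 13
  d5 = d1/3 + d2 + d4*3 = 5
  d6 = d2 + d3/4 + d1*4 = 395/12
  d7 = d6/4 = 395/48
  d8 = d3*5 + d6 = 1175/12
Walk from origin (0, 0):
  seg 1: right by d1 = 7 → (7, 0)
  seg 2: down by d8 = 1175/12 → (7, -1175/12)
  seg 3: left by d5 = 5 → (2, -1175/12)
  seg 4: right by d6 = 395/12 → (419/12, -1175/12)
  seg 5: down by d6 = 395/12 → (419/12, -785/6)
  seg 6: up by d8 = 1175/12 → (419/12, -395/12)
  seg 7: left by d5 = 5 → (359/12, -395/12)
  seg 8: down by d6 = 395/12 → (359/12, -395/6)
  seg 9: right by d2 = 5/3 → (379/12, -395/6)

d5 = 5
d6 = 395/12
d7 = 395/48
d8 = 1175/12
endpoint = (379/12, -395/6)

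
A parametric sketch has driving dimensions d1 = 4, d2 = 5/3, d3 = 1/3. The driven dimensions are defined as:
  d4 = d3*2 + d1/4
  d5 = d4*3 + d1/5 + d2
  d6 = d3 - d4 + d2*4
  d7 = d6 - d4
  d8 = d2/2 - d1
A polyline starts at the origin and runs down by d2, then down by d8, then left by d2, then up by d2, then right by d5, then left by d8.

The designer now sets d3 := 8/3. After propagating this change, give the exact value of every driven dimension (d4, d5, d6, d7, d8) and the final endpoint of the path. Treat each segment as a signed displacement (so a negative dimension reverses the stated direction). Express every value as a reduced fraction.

d4 = 19/3
d5 = 322/15
d6 = 3
d7 = -10/3
d8 = -19/6
endpoint = (689/30, 19/6)

Apply edit: d3 := 8/3
  d4 = d3*2 + d1/4 = 19/3
  d5 = d4*3 + d1/5 + d2 = 322/15
  d6 = d3 - d4 + d2*4 = 3
  d7 = d6 - d4 = -10/3
  d8 = d2/2 - d1 = -19/6
Walk from origin (0, 0):
  seg 1: down by d2 = 5/3 → (0, -5/3)
  seg 2: down by d8 = -19/6 → (0, 3/2)
  seg 3: left by d2 = 5/3 → (-5/3, 3/2)
  seg 4: up by d2 = 5/3 → (-5/3, 19/6)
  seg 5: right by d5 = 322/15 → (99/5, 19/6)
  seg 6: left by d8 = -19/6 → (689/30, 19/6)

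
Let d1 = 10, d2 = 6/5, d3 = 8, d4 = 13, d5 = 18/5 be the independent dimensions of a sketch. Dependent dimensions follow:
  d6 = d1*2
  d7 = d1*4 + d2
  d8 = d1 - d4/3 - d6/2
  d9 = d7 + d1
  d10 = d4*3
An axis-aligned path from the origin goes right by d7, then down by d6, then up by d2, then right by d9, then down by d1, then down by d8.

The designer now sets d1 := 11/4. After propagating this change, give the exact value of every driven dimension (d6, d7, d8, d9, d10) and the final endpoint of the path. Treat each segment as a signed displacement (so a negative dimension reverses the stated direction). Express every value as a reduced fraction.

Apply edit: d1 := 11/4
  d6 = d1*2 = 11/2
  d7 = d1*4 + d2 = 61/5
  d8 = d1 - d4/3 - d6/2 = -13/3
  d9 = d7 + d1 = 299/20
  d10 = d4*3 = 39
Walk from origin (0, 0):
  seg 1: right by d7 = 61/5 → (61/5, 0)
  seg 2: down by d6 = 11/2 → (61/5, -11/2)
  seg 3: up by d2 = 6/5 → (61/5, -43/10)
  seg 4: right by d9 = 299/20 → (543/20, -43/10)
  seg 5: down by d1 = 11/4 → (543/20, -141/20)
  seg 6: down by d8 = -13/3 → (543/20, -163/60)

d6 = 11/2
d7 = 61/5
d8 = -13/3
d9 = 299/20
d10 = 39
endpoint = (543/20, -163/60)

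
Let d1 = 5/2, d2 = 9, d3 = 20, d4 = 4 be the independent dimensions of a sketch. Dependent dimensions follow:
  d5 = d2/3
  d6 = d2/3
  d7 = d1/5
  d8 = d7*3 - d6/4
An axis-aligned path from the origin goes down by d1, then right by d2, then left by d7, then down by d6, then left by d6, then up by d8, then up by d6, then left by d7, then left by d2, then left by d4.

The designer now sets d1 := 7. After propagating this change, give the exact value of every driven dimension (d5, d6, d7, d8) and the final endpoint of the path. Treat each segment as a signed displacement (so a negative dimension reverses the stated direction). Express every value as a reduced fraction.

d5 = 3
d6 = 3
d7 = 7/5
d8 = 69/20
endpoint = (-49/5, -71/20)

Apply edit: d1 := 7
  d5 = d2/3 = 3
  d6 = d2/3 = 3
  d7 = d1/5 = 7/5
  d8 = d7*3 - d6/4 = 69/20
Walk from origin (0, 0):
  seg 1: down by d1 = 7 → (0, -7)
  seg 2: right by d2 = 9 → (9, -7)
  seg 3: left by d7 = 7/5 → (38/5, -7)
  seg 4: down by d6 = 3 → (38/5, -10)
  seg 5: left by d6 = 3 → (23/5, -10)
  seg 6: up by d8 = 69/20 → (23/5, -131/20)
  seg 7: up by d6 = 3 → (23/5, -71/20)
  seg 8: left by d7 = 7/5 → (16/5, -71/20)
  seg 9: left by d2 = 9 → (-29/5, -71/20)
  seg 10: left by d4 = 4 → (-49/5, -71/20)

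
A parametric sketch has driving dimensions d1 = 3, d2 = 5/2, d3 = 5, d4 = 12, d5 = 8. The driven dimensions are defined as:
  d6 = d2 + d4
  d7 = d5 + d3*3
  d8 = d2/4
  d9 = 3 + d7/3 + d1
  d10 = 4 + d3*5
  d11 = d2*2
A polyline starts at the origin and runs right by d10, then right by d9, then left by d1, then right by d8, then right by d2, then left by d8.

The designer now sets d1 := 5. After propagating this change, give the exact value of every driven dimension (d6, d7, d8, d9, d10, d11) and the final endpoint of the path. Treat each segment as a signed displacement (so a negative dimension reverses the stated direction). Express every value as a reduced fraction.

Apply edit: d1 := 5
  d6 = d2 + d4 = 29/2
  d7 = d5 + d3*3 = 23
  d8 = d2/4 = 5/8
  d9 = 3 + d7/3 + d1 = 47/3
  d10 = 4 + d3*5 = 29
  d11 = d2*2 = 5
Walk from origin (0, 0):
  seg 1: right by d10 = 29 → (29, 0)
  seg 2: right by d9 = 47/3 → (134/3, 0)
  seg 3: left by d1 = 5 → (119/3, 0)
  seg 4: right by d8 = 5/8 → (967/24, 0)
  seg 5: right by d2 = 5/2 → (1027/24, 0)
  seg 6: left by d8 = 5/8 → (253/6, 0)

d6 = 29/2
d7 = 23
d8 = 5/8
d9 = 47/3
d10 = 29
d11 = 5
endpoint = (253/6, 0)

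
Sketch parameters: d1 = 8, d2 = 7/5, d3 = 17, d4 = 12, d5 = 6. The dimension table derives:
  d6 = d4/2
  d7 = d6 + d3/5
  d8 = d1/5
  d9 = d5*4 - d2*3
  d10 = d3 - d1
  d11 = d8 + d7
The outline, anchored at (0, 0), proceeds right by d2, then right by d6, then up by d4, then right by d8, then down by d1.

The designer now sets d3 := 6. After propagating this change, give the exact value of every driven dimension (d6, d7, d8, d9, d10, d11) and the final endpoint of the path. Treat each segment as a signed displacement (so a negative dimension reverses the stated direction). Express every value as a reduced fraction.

Apply edit: d3 := 6
  d6 = d4/2 = 6
  d7 = d6 + d3/5 = 36/5
  d8 = d1/5 = 8/5
  d9 = d5*4 - d2*3 = 99/5
  d10 = d3 - d1 = -2
  d11 = d8 + d7 = 44/5
Walk from origin (0, 0):
  seg 1: right by d2 = 7/5 → (7/5, 0)
  seg 2: right by d6 = 6 → (37/5, 0)
  seg 3: up by d4 = 12 → (37/5, 12)
  seg 4: right by d8 = 8/5 → (9, 12)
  seg 5: down by d1 = 8 → (9, 4)

d6 = 6
d7 = 36/5
d8 = 8/5
d9 = 99/5
d10 = -2
d11 = 44/5
endpoint = (9, 4)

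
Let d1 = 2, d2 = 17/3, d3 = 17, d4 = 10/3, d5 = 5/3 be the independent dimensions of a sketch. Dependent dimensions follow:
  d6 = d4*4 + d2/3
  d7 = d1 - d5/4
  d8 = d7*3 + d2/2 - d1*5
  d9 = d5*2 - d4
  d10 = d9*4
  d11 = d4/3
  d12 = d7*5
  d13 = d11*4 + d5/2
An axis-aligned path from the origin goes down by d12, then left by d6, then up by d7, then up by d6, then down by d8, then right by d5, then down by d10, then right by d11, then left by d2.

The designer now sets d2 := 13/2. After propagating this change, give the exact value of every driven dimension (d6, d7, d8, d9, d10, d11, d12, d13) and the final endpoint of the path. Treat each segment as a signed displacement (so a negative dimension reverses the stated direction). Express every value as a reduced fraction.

Apply edit: d2 := 13/2
  d6 = d4*4 + d2/3 = 31/2
  d7 = d1 - d5/4 = 19/12
  d8 = d7*3 + d2/2 - d1*5 = -2
  d9 = d5*2 - d4 = 0
  d10 = d9*4 = 0
  d11 = d4/3 = 10/9
  d12 = d7*5 = 95/12
  d13 = d11*4 + d5/2 = 95/18
Walk from origin (0, 0):
  seg 1: down by d12 = 95/12 → (0, -95/12)
  seg 2: left by d6 = 31/2 → (-31/2, -95/12)
  seg 3: up by d7 = 19/12 → (-31/2, -19/3)
  seg 4: up by d6 = 31/2 → (-31/2, 55/6)
  seg 5: down by d8 = -2 → (-31/2, 67/6)
  seg 6: right by d5 = 5/3 → (-83/6, 67/6)
  seg 7: down by d10 = 0 → (-83/6, 67/6)
  seg 8: right by d11 = 10/9 → (-229/18, 67/6)
  seg 9: left by d2 = 13/2 → (-173/9, 67/6)

d6 = 31/2
d7 = 19/12
d8 = -2
d9 = 0
d10 = 0
d11 = 10/9
d12 = 95/12
d13 = 95/18
endpoint = (-173/9, 67/6)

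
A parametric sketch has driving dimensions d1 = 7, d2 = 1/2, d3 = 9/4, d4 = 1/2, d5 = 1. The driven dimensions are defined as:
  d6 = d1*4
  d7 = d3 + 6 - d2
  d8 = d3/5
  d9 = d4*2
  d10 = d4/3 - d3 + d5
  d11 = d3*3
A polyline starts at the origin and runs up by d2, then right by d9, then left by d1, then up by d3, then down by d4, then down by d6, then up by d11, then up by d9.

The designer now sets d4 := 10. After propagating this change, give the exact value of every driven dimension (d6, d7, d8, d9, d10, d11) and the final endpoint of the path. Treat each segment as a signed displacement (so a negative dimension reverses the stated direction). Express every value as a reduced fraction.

Apply edit: d4 := 10
  d6 = d1*4 = 28
  d7 = d3 + 6 - d2 = 31/4
  d8 = d3/5 = 9/20
  d9 = d4*2 = 20
  d10 = d4/3 - d3 + d5 = 25/12
  d11 = d3*3 = 27/4
Walk from origin (0, 0):
  seg 1: up by d2 = 1/2 → (0, 1/2)
  seg 2: right by d9 = 20 → (20, 1/2)
  seg 3: left by d1 = 7 → (13, 1/2)
  seg 4: up by d3 = 9/4 → (13, 11/4)
  seg 5: down by d4 = 10 → (13, -29/4)
  seg 6: down by d6 = 28 → (13, -141/4)
  seg 7: up by d11 = 27/4 → (13, -57/2)
  seg 8: up by d9 = 20 → (13, -17/2)

d6 = 28
d7 = 31/4
d8 = 9/20
d9 = 20
d10 = 25/12
d11 = 27/4
endpoint = (13, -17/2)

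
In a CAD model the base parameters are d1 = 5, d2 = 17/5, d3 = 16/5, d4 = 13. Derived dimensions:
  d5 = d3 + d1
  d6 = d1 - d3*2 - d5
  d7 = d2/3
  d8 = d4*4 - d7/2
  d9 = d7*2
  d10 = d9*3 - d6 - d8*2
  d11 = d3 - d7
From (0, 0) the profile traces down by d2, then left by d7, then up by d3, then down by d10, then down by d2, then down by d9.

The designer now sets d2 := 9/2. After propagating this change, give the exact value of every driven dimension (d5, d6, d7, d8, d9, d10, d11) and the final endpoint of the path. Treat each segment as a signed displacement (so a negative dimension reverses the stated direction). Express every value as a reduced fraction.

d5 = 41/5
d6 = -48/5
d7 = 3/2
d8 = 205/4
d9 = 3
d10 = -839/10
d11 = 17/10
endpoint = (-3/2, 751/10)

Apply edit: d2 := 9/2
  d5 = d3 + d1 = 41/5
  d6 = d1 - d3*2 - d5 = -48/5
  d7 = d2/3 = 3/2
  d8 = d4*4 - d7/2 = 205/4
  d9 = d7*2 = 3
  d10 = d9*3 - d6 - d8*2 = -839/10
  d11 = d3 - d7 = 17/10
Walk from origin (0, 0):
  seg 1: down by d2 = 9/2 → (0, -9/2)
  seg 2: left by d7 = 3/2 → (-3/2, -9/2)
  seg 3: up by d3 = 16/5 → (-3/2, -13/10)
  seg 4: down by d10 = -839/10 → (-3/2, 413/5)
  seg 5: down by d2 = 9/2 → (-3/2, 781/10)
  seg 6: down by d9 = 3 → (-3/2, 751/10)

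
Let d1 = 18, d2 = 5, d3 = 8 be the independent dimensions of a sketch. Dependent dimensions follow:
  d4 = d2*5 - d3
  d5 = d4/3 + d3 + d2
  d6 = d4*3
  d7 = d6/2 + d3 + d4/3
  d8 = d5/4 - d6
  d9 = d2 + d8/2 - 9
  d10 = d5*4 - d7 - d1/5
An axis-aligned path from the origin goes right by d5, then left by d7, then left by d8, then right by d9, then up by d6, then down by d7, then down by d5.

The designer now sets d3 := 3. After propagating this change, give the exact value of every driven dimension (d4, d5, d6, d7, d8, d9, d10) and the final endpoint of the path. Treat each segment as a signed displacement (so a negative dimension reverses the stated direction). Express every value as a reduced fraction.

Apply edit: d3 := 3
  d4 = d2*5 - d3 = 22
  d5 = d4/3 + d3 + d2 = 46/3
  d6 = d4*3 = 66
  d7 = d6/2 + d3 + d4/3 = 130/3
  d8 = d5/4 - d6 = -373/6
  d9 = d2 + d8/2 - 9 = -421/12
  d10 = d5*4 - d7 - d1/5 = 72/5
Walk from origin (0, 0):
  seg 1: right by d5 = 46/3 → (46/3, 0)
  seg 2: left by d7 = 130/3 → (-28, 0)
  seg 3: left by d8 = -373/6 → (205/6, 0)
  seg 4: right by d9 = -421/12 → (-11/12, 0)
  seg 5: up by d6 = 66 → (-11/12, 66)
  seg 6: down by d7 = 130/3 → (-11/12, 68/3)
  seg 7: down by d5 = 46/3 → (-11/12, 22/3)

d4 = 22
d5 = 46/3
d6 = 66
d7 = 130/3
d8 = -373/6
d9 = -421/12
d10 = 72/5
endpoint = (-11/12, 22/3)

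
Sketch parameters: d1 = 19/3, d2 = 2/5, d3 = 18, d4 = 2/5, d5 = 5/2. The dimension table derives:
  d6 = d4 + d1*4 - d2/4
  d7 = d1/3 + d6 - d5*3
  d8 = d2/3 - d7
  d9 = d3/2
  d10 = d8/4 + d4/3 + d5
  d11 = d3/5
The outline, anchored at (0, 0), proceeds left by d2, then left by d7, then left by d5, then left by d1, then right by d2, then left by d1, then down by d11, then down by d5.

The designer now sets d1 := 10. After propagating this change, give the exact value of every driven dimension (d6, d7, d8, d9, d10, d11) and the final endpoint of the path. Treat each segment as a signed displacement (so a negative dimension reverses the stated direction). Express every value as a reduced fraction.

d6 = 403/10
d7 = 542/15
d8 = -36
d9 = 9
d10 = -191/30
d11 = 18/5
endpoint = (-1759/30, -61/10)

Apply edit: d1 := 10
  d6 = d4 + d1*4 - d2/4 = 403/10
  d7 = d1/3 + d6 - d5*3 = 542/15
  d8 = d2/3 - d7 = -36
  d9 = d3/2 = 9
  d10 = d8/4 + d4/3 + d5 = -191/30
  d11 = d3/5 = 18/5
Walk from origin (0, 0):
  seg 1: left by d2 = 2/5 → (-2/5, 0)
  seg 2: left by d7 = 542/15 → (-548/15, 0)
  seg 3: left by d5 = 5/2 → (-1171/30, 0)
  seg 4: left by d1 = 10 → (-1471/30, 0)
  seg 5: right by d2 = 2/5 → (-1459/30, 0)
  seg 6: left by d1 = 10 → (-1759/30, 0)
  seg 7: down by d11 = 18/5 → (-1759/30, -18/5)
  seg 8: down by d5 = 5/2 → (-1759/30, -61/10)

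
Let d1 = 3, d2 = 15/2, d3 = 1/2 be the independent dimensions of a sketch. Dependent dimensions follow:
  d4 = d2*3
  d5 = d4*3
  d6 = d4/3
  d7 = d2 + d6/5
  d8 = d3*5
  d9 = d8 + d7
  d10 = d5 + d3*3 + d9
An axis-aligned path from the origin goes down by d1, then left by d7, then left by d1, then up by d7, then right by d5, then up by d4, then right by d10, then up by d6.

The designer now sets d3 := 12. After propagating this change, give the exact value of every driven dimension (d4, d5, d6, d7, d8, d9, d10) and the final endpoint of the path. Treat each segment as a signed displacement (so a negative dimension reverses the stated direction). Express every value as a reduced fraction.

d4 = 45/2
d5 = 135/2
d6 = 15/2
d7 = 9
d8 = 60
d9 = 69
d10 = 345/2
endpoint = (228, 36)

Apply edit: d3 := 12
  d4 = d2*3 = 45/2
  d5 = d4*3 = 135/2
  d6 = d4/3 = 15/2
  d7 = d2 + d6/5 = 9
  d8 = d3*5 = 60
  d9 = d8 + d7 = 69
  d10 = d5 + d3*3 + d9 = 345/2
Walk from origin (0, 0):
  seg 1: down by d1 = 3 → (0, -3)
  seg 2: left by d7 = 9 → (-9, -3)
  seg 3: left by d1 = 3 → (-12, -3)
  seg 4: up by d7 = 9 → (-12, 6)
  seg 5: right by d5 = 135/2 → (111/2, 6)
  seg 6: up by d4 = 45/2 → (111/2, 57/2)
  seg 7: right by d10 = 345/2 → (228, 57/2)
  seg 8: up by d6 = 15/2 → (228, 36)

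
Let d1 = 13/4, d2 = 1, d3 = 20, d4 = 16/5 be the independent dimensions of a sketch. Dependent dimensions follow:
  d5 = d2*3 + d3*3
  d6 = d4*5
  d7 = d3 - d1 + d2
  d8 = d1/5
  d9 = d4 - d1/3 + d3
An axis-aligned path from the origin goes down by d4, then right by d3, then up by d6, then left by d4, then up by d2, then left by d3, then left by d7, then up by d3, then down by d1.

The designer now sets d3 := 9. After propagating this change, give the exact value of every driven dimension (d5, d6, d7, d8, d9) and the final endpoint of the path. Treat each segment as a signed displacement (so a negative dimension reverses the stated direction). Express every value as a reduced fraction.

d5 = 30
d6 = 16
d7 = 27/4
d8 = 13/20
d9 = 667/60
endpoint = (-199/20, 391/20)

Apply edit: d3 := 9
  d5 = d2*3 + d3*3 = 30
  d6 = d4*5 = 16
  d7 = d3 - d1 + d2 = 27/4
  d8 = d1/5 = 13/20
  d9 = d4 - d1/3 + d3 = 667/60
Walk from origin (0, 0):
  seg 1: down by d4 = 16/5 → (0, -16/5)
  seg 2: right by d3 = 9 → (9, -16/5)
  seg 3: up by d6 = 16 → (9, 64/5)
  seg 4: left by d4 = 16/5 → (29/5, 64/5)
  seg 5: up by d2 = 1 → (29/5, 69/5)
  seg 6: left by d3 = 9 → (-16/5, 69/5)
  seg 7: left by d7 = 27/4 → (-199/20, 69/5)
  seg 8: up by d3 = 9 → (-199/20, 114/5)
  seg 9: down by d1 = 13/4 → (-199/20, 391/20)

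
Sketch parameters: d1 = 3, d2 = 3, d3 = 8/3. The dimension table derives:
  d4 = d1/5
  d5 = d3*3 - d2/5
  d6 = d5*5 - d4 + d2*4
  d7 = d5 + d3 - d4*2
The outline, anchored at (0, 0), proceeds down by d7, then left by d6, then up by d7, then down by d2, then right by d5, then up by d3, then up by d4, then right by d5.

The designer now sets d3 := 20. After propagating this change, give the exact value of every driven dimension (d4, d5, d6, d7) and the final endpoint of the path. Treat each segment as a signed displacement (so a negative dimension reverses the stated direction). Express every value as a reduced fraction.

Apply edit: d3 := 20
  d4 = d1/5 = 3/5
  d5 = d3*3 - d2/5 = 297/5
  d6 = d5*5 - d4 + d2*4 = 1542/5
  d7 = d5 + d3 - d4*2 = 391/5
Walk from origin (0, 0):
  seg 1: down by d7 = 391/5 → (0, -391/5)
  seg 2: left by d6 = 1542/5 → (-1542/5, -391/5)
  seg 3: up by d7 = 391/5 → (-1542/5, 0)
  seg 4: down by d2 = 3 → (-1542/5, -3)
  seg 5: right by d5 = 297/5 → (-249, -3)
  seg 6: up by d3 = 20 → (-249, 17)
  seg 7: up by d4 = 3/5 → (-249, 88/5)
  seg 8: right by d5 = 297/5 → (-948/5, 88/5)

d4 = 3/5
d5 = 297/5
d6 = 1542/5
d7 = 391/5
endpoint = (-948/5, 88/5)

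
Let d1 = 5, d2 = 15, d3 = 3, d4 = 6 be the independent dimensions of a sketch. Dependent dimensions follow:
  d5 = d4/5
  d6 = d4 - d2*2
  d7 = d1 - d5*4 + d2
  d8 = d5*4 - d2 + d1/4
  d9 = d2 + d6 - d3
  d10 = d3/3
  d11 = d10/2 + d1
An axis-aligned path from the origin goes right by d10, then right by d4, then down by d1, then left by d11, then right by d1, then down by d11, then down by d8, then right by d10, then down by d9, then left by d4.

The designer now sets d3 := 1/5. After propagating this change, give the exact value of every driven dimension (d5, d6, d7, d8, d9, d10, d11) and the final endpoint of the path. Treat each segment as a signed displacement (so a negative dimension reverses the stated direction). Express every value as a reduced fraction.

d5 = 6/5
d6 = -24
d7 = 76/5
d8 = -179/20
d9 = -46/5
d10 = 1/15
d11 = 151/30
endpoint = (1/10, 487/60)

Apply edit: d3 := 1/5
  d5 = d4/5 = 6/5
  d6 = d4 - d2*2 = -24
  d7 = d1 - d5*4 + d2 = 76/5
  d8 = d5*4 - d2 + d1/4 = -179/20
  d9 = d2 + d6 - d3 = -46/5
  d10 = d3/3 = 1/15
  d11 = d10/2 + d1 = 151/30
Walk from origin (0, 0):
  seg 1: right by d10 = 1/15 → (1/15, 0)
  seg 2: right by d4 = 6 → (91/15, 0)
  seg 3: down by d1 = 5 → (91/15, -5)
  seg 4: left by d11 = 151/30 → (31/30, -5)
  seg 5: right by d1 = 5 → (181/30, -5)
  seg 6: down by d11 = 151/30 → (181/30, -301/30)
  seg 7: down by d8 = -179/20 → (181/30, -13/12)
  seg 8: right by d10 = 1/15 → (61/10, -13/12)
  seg 9: down by d9 = -46/5 → (61/10, 487/60)
  seg 10: left by d4 = 6 → (1/10, 487/60)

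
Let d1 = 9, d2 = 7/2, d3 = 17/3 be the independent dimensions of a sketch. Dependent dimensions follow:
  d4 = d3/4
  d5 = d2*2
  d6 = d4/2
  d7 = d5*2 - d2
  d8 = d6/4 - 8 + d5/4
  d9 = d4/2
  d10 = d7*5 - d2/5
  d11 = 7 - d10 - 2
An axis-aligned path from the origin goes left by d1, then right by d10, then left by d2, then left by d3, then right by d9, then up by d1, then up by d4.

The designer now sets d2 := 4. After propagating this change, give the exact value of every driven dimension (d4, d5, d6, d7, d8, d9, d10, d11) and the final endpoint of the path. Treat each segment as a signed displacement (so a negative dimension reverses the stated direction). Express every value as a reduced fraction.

d4 = 17/12
d5 = 8
d6 = 17/24
d7 = 12
d8 = -559/96
d9 = 17/24
d10 = 296/5
d11 = -271/5
endpoint = (4949/120, 125/12)

Apply edit: d2 := 4
  d4 = d3/4 = 17/12
  d5 = d2*2 = 8
  d6 = d4/2 = 17/24
  d7 = d5*2 - d2 = 12
  d8 = d6/4 - 8 + d5/4 = -559/96
  d9 = d4/2 = 17/24
  d10 = d7*5 - d2/5 = 296/5
  d11 = 7 - d10 - 2 = -271/5
Walk from origin (0, 0):
  seg 1: left by d1 = 9 → (-9, 0)
  seg 2: right by d10 = 296/5 → (251/5, 0)
  seg 3: left by d2 = 4 → (231/5, 0)
  seg 4: left by d3 = 17/3 → (608/15, 0)
  seg 5: right by d9 = 17/24 → (4949/120, 0)
  seg 6: up by d1 = 9 → (4949/120, 9)
  seg 7: up by d4 = 17/12 → (4949/120, 125/12)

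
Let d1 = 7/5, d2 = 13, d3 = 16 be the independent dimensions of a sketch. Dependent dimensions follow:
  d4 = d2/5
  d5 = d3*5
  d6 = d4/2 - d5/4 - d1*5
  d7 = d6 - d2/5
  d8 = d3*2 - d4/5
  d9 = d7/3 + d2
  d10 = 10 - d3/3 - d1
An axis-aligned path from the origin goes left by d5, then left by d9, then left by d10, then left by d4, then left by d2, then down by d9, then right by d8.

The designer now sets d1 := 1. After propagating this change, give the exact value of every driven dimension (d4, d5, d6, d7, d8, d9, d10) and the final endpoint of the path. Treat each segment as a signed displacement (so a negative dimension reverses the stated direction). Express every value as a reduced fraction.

Apply edit: d1 := 1
  d4 = d2/5 = 13/5
  d5 = d3*5 = 80
  d6 = d4/2 - d5/4 - d1*5 = -237/10
  d7 = d6 - d2/5 = -263/10
  d8 = d3*2 - d4/5 = 787/25
  d9 = d7/3 + d2 = 127/30
  d10 = 10 - d3/3 - d1 = 11/3
Walk from origin (0, 0):
  seg 1: left by d5 = 80 → (-80, 0)
  seg 2: left by d9 = 127/30 → (-2527/30, 0)
  seg 3: left by d10 = 11/3 → (-879/10, 0)
  seg 4: left by d4 = 13/5 → (-181/2, 0)
  seg 5: left by d2 = 13 → (-207/2, 0)
  seg 6: down by d9 = 127/30 → (-207/2, -127/30)
  seg 7: right by d8 = 787/25 → (-3601/50, -127/30)

d4 = 13/5
d5 = 80
d6 = -237/10
d7 = -263/10
d8 = 787/25
d9 = 127/30
d10 = 11/3
endpoint = (-3601/50, -127/30)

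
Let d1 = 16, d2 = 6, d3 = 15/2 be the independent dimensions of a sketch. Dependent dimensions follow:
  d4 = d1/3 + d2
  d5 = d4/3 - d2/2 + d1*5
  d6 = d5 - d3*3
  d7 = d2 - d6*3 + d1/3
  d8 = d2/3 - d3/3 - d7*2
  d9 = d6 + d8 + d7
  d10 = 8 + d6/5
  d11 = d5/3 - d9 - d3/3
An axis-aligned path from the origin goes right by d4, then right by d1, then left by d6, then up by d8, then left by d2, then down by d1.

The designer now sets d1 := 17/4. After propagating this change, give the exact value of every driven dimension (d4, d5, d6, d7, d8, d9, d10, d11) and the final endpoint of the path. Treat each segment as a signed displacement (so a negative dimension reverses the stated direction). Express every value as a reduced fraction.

Apply edit: d1 := 17/4
  d4 = d1/3 + d2 = 89/12
  d5 = d4/3 - d2/2 + d1*5 = 373/18
  d6 = d5 - d3*3 = -16/9
  d7 = d2 - d6*3 + d1/3 = 51/4
  d8 = d2/3 - d3/3 - d7*2 = -26
  d9 = d6 + d8 + d7 = -541/36
  d10 = 8 + d6/5 = 344/45
  d11 = d5/3 - d9 - d3/3 = 2099/108
Walk from origin (0, 0):
  seg 1: right by d4 = 89/12 → (89/12, 0)
  seg 2: right by d1 = 17/4 → (35/3, 0)
  seg 3: left by d6 = -16/9 → (121/9, 0)
  seg 4: up by d8 = -26 → (121/9, -26)
  seg 5: left by d2 = 6 → (67/9, -26)
  seg 6: down by d1 = 17/4 → (67/9, -121/4)

d4 = 89/12
d5 = 373/18
d6 = -16/9
d7 = 51/4
d8 = -26
d9 = -541/36
d10 = 344/45
d11 = 2099/108
endpoint = (67/9, -121/4)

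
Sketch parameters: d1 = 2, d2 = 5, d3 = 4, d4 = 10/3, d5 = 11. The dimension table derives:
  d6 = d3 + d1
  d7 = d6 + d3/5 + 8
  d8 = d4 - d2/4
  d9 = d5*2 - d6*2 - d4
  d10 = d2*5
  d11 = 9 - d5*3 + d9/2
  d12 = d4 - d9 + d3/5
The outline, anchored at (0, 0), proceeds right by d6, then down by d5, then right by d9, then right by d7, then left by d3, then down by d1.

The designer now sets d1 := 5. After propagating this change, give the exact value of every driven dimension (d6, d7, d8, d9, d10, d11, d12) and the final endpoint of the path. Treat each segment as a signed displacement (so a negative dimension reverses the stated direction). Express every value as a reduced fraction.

d6 = 9
d7 = 89/5
d8 = 25/12
d9 = 2/3
d10 = 25
d11 = -71/3
d12 = 52/15
endpoint = (352/15, -16)

Apply edit: d1 := 5
  d6 = d3 + d1 = 9
  d7 = d6 + d3/5 + 8 = 89/5
  d8 = d4 - d2/4 = 25/12
  d9 = d5*2 - d6*2 - d4 = 2/3
  d10 = d2*5 = 25
  d11 = 9 - d5*3 + d9/2 = -71/3
  d12 = d4 - d9 + d3/5 = 52/15
Walk from origin (0, 0):
  seg 1: right by d6 = 9 → (9, 0)
  seg 2: down by d5 = 11 → (9, -11)
  seg 3: right by d9 = 2/3 → (29/3, -11)
  seg 4: right by d7 = 89/5 → (412/15, -11)
  seg 5: left by d3 = 4 → (352/15, -11)
  seg 6: down by d1 = 5 → (352/15, -16)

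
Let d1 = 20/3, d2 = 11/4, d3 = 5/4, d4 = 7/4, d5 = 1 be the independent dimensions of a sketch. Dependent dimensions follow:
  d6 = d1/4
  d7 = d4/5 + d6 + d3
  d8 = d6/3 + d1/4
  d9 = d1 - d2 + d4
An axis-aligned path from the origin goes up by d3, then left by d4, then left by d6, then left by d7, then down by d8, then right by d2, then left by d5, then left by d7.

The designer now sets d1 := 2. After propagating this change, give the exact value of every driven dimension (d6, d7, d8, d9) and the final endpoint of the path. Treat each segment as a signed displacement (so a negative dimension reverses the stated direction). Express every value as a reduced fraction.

Apply edit: d1 := 2
  d6 = d1/4 = 1/2
  d7 = d4/5 + d6 + d3 = 21/10
  d8 = d6/3 + d1/4 = 2/3
  d9 = d1 - d2 + d4 = 1
Walk from origin (0, 0):
  seg 1: up by d3 = 5/4 → (0, 5/4)
  seg 2: left by d4 = 7/4 → (-7/4, 5/4)
  seg 3: left by d6 = 1/2 → (-9/4, 5/4)
  seg 4: left by d7 = 21/10 → (-87/20, 5/4)
  seg 5: down by d8 = 2/3 → (-87/20, 7/12)
  seg 6: right by d2 = 11/4 → (-8/5, 7/12)
  seg 7: left by d5 = 1 → (-13/5, 7/12)
  seg 8: left by d7 = 21/10 → (-47/10, 7/12)

d6 = 1/2
d7 = 21/10
d8 = 2/3
d9 = 1
endpoint = (-47/10, 7/12)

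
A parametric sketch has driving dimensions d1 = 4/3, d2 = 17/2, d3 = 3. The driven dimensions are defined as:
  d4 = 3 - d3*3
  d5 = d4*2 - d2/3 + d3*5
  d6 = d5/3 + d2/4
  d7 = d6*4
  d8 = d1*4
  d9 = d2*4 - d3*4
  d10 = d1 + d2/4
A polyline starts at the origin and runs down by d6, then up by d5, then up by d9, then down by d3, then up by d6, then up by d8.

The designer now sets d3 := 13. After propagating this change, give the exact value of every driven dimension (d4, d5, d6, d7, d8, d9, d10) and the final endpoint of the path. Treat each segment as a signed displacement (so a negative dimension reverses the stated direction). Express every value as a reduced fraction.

d4 = -36
d5 = -59/6
d6 = -83/72
d7 = -83/18
d8 = 16/3
d9 = -18
d10 = 83/24
endpoint = (0, -71/2)

Apply edit: d3 := 13
  d4 = 3 - d3*3 = -36
  d5 = d4*2 - d2/3 + d3*5 = -59/6
  d6 = d5/3 + d2/4 = -83/72
  d7 = d6*4 = -83/18
  d8 = d1*4 = 16/3
  d9 = d2*4 - d3*4 = -18
  d10 = d1 + d2/4 = 83/24
Walk from origin (0, 0):
  seg 1: down by d6 = -83/72 → (0, 83/72)
  seg 2: up by d5 = -59/6 → (0, -625/72)
  seg 3: up by d9 = -18 → (0, -1921/72)
  seg 4: down by d3 = 13 → (0, -2857/72)
  seg 5: up by d6 = -83/72 → (0, -245/6)
  seg 6: up by d8 = 16/3 → (0, -71/2)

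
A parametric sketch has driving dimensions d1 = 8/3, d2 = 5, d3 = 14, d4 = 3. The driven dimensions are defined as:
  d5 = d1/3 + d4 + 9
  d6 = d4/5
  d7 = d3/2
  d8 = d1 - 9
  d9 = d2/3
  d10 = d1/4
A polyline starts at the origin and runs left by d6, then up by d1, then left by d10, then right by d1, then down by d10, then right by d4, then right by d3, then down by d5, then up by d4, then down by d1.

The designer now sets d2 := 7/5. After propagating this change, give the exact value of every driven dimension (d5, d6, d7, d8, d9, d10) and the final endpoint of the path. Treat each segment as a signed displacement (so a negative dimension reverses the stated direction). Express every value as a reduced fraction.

d5 = 116/9
d6 = 3/5
d7 = 7
d8 = -19/3
d9 = 7/15
d10 = 2/3
endpoint = (92/5, -95/9)

Apply edit: d2 := 7/5
  d5 = d1/3 + d4 + 9 = 116/9
  d6 = d4/5 = 3/5
  d7 = d3/2 = 7
  d8 = d1 - 9 = -19/3
  d9 = d2/3 = 7/15
  d10 = d1/4 = 2/3
Walk from origin (0, 0):
  seg 1: left by d6 = 3/5 → (-3/5, 0)
  seg 2: up by d1 = 8/3 → (-3/5, 8/3)
  seg 3: left by d10 = 2/3 → (-19/15, 8/3)
  seg 4: right by d1 = 8/3 → (7/5, 8/3)
  seg 5: down by d10 = 2/3 → (7/5, 2)
  seg 6: right by d4 = 3 → (22/5, 2)
  seg 7: right by d3 = 14 → (92/5, 2)
  seg 8: down by d5 = 116/9 → (92/5, -98/9)
  seg 9: up by d4 = 3 → (92/5, -71/9)
  seg 10: down by d1 = 8/3 → (92/5, -95/9)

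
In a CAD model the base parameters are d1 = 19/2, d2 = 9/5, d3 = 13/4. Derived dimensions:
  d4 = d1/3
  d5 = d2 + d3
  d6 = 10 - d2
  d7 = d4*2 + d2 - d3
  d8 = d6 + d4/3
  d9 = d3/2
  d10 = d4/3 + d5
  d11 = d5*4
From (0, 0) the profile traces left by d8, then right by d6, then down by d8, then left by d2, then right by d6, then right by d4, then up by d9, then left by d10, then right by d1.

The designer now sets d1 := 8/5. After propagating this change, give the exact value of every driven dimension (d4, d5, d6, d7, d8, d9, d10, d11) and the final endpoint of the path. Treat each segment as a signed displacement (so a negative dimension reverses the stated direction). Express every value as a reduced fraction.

Apply edit: d1 := 8/5
  d4 = d1/3 = 8/15
  d5 = d2 + d3 = 101/20
  d6 = 10 - d2 = 41/5
  d7 = d4*2 + d2 - d3 = -23/60
  d8 = d6 + d4/3 = 377/45
  d9 = d3/2 = 13/8
  d10 = d4/3 + d5 = 941/180
  d11 = d5*4 = 101/5
Walk from origin (0, 0):
  seg 1: left by d8 = 377/45 → (-377/45, 0)
  seg 2: right by d6 = 41/5 → (-8/45, 0)
  seg 3: down by d8 = 377/45 → (-8/45, -377/45)
  seg 4: left by d2 = 9/5 → (-89/45, -377/45)
  seg 5: right by d6 = 41/5 → (56/9, -377/45)
  seg 6: right by d4 = 8/15 → (304/45, -377/45)
  seg 7: up by d9 = 13/8 → (304/45, -2431/360)
  seg 8: left by d10 = 941/180 → (55/36, -2431/360)
  seg 9: right by d1 = 8/5 → (563/180, -2431/360)

d4 = 8/15
d5 = 101/20
d6 = 41/5
d7 = -23/60
d8 = 377/45
d9 = 13/8
d10 = 941/180
d11 = 101/5
endpoint = (563/180, -2431/360)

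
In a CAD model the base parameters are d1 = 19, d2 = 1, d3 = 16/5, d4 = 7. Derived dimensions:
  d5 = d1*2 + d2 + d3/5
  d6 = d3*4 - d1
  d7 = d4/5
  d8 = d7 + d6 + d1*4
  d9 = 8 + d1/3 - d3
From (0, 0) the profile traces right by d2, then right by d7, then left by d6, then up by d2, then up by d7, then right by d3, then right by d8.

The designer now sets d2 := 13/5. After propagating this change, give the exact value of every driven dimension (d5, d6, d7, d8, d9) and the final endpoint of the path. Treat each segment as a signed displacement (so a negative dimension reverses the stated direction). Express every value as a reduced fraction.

d5 = 1031/25
d6 = -31/5
d7 = 7/5
d8 = 356/5
d9 = 167/15
endpoint = (423/5, 4)

Apply edit: d2 := 13/5
  d5 = d1*2 + d2 + d3/5 = 1031/25
  d6 = d3*4 - d1 = -31/5
  d7 = d4/5 = 7/5
  d8 = d7 + d6 + d1*4 = 356/5
  d9 = 8 + d1/3 - d3 = 167/15
Walk from origin (0, 0):
  seg 1: right by d2 = 13/5 → (13/5, 0)
  seg 2: right by d7 = 7/5 → (4, 0)
  seg 3: left by d6 = -31/5 → (51/5, 0)
  seg 4: up by d2 = 13/5 → (51/5, 13/5)
  seg 5: up by d7 = 7/5 → (51/5, 4)
  seg 6: right by d3 = 16/5 → (67/5, 4)
  seg 7: right by d8 = 356/5 → (423/5, 4)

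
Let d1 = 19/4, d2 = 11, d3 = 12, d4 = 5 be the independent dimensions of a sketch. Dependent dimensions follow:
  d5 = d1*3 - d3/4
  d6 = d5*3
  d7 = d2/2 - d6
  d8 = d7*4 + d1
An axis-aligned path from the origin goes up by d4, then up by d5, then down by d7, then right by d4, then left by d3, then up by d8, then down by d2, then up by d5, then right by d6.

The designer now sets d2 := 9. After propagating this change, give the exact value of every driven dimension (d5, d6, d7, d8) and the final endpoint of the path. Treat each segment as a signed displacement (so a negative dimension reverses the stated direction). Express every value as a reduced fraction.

d5 = 45/4
d6 = 135/4
d7 = -117/4
d8 = -449/4
endpoint = (107/4, -129/2)

Apply edit: d2 := 9
  d5 = d1*3 - d3/4 = 45/4
  d6 = d5*3 = 135/4
  d7 = d2/2 - d6 = -117/4
  d8 = d7*4 + d1 = -449/4
Walk from origin (0, 0):
  seg 1: up by d4 = 5 → (0, 5)
  seg 2: up by d5 = 45/4 → (0, 65/4)
  seg 3: down by d7 = -117/4 → (0, 91/2)
  seg 4: right by d4 = 5 → (5, 91/2)
  seg 5: left by d3 = 12 → (-7, 91/2)
  seg 6: up by d8 = -449/4 → (-7, -267/4)
  seg 7: down by d2 = 9 → (-7, -303/4)
  seg 8: up by d5 = 45/4 → (-7, -129/2)
  seg 9: right by d6 = 135/4 → (107/4, -129/2)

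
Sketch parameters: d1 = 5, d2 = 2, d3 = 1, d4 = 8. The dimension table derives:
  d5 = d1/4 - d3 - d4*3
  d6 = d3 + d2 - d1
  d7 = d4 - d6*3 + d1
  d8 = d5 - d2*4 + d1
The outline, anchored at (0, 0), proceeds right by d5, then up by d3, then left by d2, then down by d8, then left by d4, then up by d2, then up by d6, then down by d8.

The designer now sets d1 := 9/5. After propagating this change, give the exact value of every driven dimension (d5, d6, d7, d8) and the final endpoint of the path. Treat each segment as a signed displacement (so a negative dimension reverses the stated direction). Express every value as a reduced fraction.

Apply edit: d1 := 9/5
  d5 = d1/4 - d3 - d4*3 = -491/20
  d6 = d3 + d2 - d1 = 6/5
  d7 = d4 - d6*3 + d1 = 31/5
  d8 = d5 - d2*4 + d1 = -123/4
Walk from origin (0, 0):
  seg 1: right by d5 = -491/20 → (-491/20, 0)
  seg 2: up by d3 = 1 → (-491/20, 1)
  seg 3: left by d2 = 2 → (-531/20, 1)
  seg 4: down by d8 = -123/4 → (-531/20, 127/4)
  seg 5: left by d4 = 8 → (-691/20, 127/4)
  seg 6: up by d2 = 2 → (-691/20, 135/4)
  seg 7: up by d6 = 6/5 → (-691/20, 699/20)
  seg 8: down by d8 = -123/4 → (-691/20, 657/10)

d5 = -491/20
d6 = 6/5
d7 = 31/5
d8 = -123/4
endpoint = (-691/20, 657/10)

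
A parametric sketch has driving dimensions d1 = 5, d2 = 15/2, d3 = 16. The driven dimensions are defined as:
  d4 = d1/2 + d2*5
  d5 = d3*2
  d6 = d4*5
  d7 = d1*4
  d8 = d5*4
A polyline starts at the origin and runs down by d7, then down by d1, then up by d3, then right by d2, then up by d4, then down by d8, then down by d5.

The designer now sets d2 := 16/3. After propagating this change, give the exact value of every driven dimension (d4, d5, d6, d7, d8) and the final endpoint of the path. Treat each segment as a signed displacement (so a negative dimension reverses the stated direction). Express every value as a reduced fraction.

d4 = 175/6
d5 = 32
d6 = 875/6
d7 = 20
d8 = 128
endpoint = (16/3, -839/6)

Apply edit: d2 := 16/3
  d4 = d1/2 + d2*5 = 175/6
  d5 = d3*2 = 32
  d6 = d4*5 = 875/6
  d7 = d1*4 = 20
  d8 = d5*4 = 128
Walk from origin (0, 0):
  seg 1: down by d7 = 20 → (0, -20)
  seg 2: down by d1 = 5 → (0, -25)
  seg 3: up by d3 = 16 → (0, -9)
  seg 4: right by d2 = 16/3 → (16/3, -9)
  seg 5: up by d4 = 175/6 → (16/3, 121/6)
  seg 6: down by d8 = 128 → (16/3, -647/6)
  seg 7: down by d5 = 32 → (16/3, -839/6)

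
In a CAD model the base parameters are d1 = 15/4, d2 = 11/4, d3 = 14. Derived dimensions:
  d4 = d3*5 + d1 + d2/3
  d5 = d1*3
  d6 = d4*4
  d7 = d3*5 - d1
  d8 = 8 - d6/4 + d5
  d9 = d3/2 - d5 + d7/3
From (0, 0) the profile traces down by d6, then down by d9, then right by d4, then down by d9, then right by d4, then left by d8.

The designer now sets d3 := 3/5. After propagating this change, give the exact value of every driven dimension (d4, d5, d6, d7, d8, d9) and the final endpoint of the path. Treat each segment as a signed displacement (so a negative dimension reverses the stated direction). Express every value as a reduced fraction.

d4 = 23/3
d5 = 45/4
d6 = 92/3
d7 = -3/4
d8 = 139/12
d9 = -56/5
endpoint = (15/4, -124/15)

Apply edit: d3 := 3/5
  d4 = d3*5 + d1 + d2/3 = 23/3
  d5 = d1*3 = 45/4
  d6 = d4*4 = 92/3
  d7 = d3*5 - d1 = -3/4
  d8 = 8 - d6/4 + d5 = 139/12
  d9 = d3/2 - d5 + d7/3 = -56/5
Walk from origin (0, 0):
  seg 1: down by d6 = 92/3 → (0, -92/3)
  seg 2: down by d9 = -56/5 → (0, -292/15)
  seg 3: right by d4 = 23/3 → (23/3, -292/15)
  seg 4: down by d9 = -56/5 → (23/3, -124/15)
  seg 5: right by d4 = 23/3 → (46/3, -124/15)
  seg 6: left by d8 = 139/12 → (15/4, -124/15)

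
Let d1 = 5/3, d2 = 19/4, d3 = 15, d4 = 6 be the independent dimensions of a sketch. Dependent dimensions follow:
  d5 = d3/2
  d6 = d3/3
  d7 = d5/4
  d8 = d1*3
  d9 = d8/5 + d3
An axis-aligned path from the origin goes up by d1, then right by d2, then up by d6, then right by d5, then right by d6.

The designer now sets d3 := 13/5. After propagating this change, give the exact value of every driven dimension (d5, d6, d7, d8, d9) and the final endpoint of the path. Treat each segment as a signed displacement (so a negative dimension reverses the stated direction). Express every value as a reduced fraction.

Apply edit: d3 := 13/5
  d5 = d3/2 = 13/10
  d6 = d3/3 = 13/15
  d7 = d5/4 = 13/40
  d8 = d1*3 = 5
  d9 = d8/5 + d3 = 18/5
Walk from origin (0, 0):
  seg 1: up by d1 = 5/3 → (0, 5/3)
  seg 2: right by d2 = 19/4 → (19/4, 5/3)
  seg 3: up by d6 = 13/15 → (19/4, 38/15)
  seg 4: right by d5 = 13/10 → (121/20, 38/15)
  seg 5: right by d6 = 13/15 → (83/12, 38/15)

d5 = 13/10
d6 = 13/15
d7 = 13/40
d8 = 5
d9 = 18/5
endpoint = (83/12, 38/15)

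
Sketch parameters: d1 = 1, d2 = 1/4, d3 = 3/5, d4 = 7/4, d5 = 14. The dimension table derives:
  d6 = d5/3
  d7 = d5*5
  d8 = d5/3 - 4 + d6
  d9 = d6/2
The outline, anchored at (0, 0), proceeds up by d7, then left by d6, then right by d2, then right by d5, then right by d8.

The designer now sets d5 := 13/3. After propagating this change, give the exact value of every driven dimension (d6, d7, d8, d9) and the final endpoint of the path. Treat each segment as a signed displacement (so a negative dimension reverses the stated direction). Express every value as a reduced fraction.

d6 = 13/9
d7 = 65/3
d8 = -10/9
d9 = 13/18
endpoint = (73/36, 65/3)

Apply edit: d5 := 13/3
  d6 = d5/3 = 13/9
  d7 = d5*5 = 65/3
  d8 = d5/3 - 4 + d6 = -10/9
  d9 = d6/2 = 13/18
Walk from origin (0, 0):
  seg 1: up by d7 = 65/3 → (0, 65/3)
  seg 2: left by d6 = 13/9 → (-13/9, 65/3)
  seg 3: right by d2 = 1/4 → (-43/36, 65/3)
  seg 4: right by d5 = 13/3 → (113/36, 65/3)
  seg 5: right by d8 = -10/9 → (73/36, 65/3)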